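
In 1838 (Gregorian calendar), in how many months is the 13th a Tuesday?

Check the 13th of each month of 1838: Jan 13: Sat, Feb 13: Tue, Mar 13: Tue, Apr 13: Fri, May 13: Sun, Jun 13: Wed, Jul 13: Fri, Aug 13: Mon, Sep 13: Thu, Oct 13: Sat, Nov 13: Tue, Dec 13: Thu.
Tuesday occurs in February, March, November — 3 months.

3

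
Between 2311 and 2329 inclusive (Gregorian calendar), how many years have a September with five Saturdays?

6

September has 30 days; it has five Saturdays when Saturday falls among the first (month-length − 28) days — i.e. when September 1 is one of Saturday/Friday.
September 1 by year: 2311:Fri✓ 2312:Sun 2313:Mon 2314:Tue 2315:Wed 2316:Fri✓ 2317:Sat✓ 2318:Sun 2319:Mon 2320:Wed 2321:Thu 2322:Fri✓ 2323:Sat✓ 2324:Mon 2325:Tue 2326:Wed 2327:Thu 2328:Sat✓ 2329:Sun
Years with five Saturdays: 2311, 2316, 2317, 2322, 2323, 2328 → 6.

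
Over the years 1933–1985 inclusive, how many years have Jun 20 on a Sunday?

Track Jun 20's weekday year by year (advancing +1, or +2 across a Feb 29):
  1933: Tue  1934: Wed (+1)  1935: Thu (+1)  1936: Sat (+2)  1937: Sun (+1) ✓
  1938: Mon (+1)  1939: Tue (+1)  1940: Thu (+2)  1941: Fri (+1)  1942: Sat (+1)
  1943: Sun (+1) ✓  1944: Tue (+2)  1945: Wed (+1)  1946: Thu (+1)  … (25 more years) …
  1972: Tue (+2)  1973: Wed (+1)  1974: Thu (+1)  1975: Fri (+1)  1976: Sun (+2) ✓
  1977: Mon (+1)  1978: Tue (+1)  1979: Wed (+1)  1980: Fri (+2)  1981: Sat (+1)
  1982: Sun (+1) ✓  1983: Mon (+1)  1984: Wed (+2)  1985: Thu (+1)
Sunday years: 1937, 1943, 1948, 1954, 1965, 1971, 1976, 1982 — 8 in total.

8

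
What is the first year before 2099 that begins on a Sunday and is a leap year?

2096

Jan 1 advances by 2 weekdays after a leap year and by 1 after a common year.
2099: Jan 1 is Thursday.
2098: Wednesday
2097: Tuesday
2096: Sunday (leap)
2096 begins on a Sunday and is a leap year.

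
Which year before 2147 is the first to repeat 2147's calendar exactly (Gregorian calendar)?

Two years share a calendar iff Jan 1 falls on the same weekday and both are leap or both are common. 2147: Jan 1 is Sunday, common year.
2146: Jan 1 Saturday, common
2145: Jan 1 Friday, common
2144: Jan 1 Wednesday, leap
2143: Jan 1 Tuesday, common
2142: Jan 1 Monday, common
2141: Jan 1 Sunday, common
2141 matches on both conditions.

2141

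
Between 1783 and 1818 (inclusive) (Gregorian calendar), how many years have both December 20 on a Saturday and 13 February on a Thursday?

5

Check each year's weekday for December 20 and 13 February:
  1783: Sat/Thu ✓  1784: Mon/Fri  1785: Tue/Sun  1786: Wed/Mon  1787: Thu/Tue  1788: Sat/Wed  1789: Sun/Fri  1790: Mon/Sat  1791: Tue/Sun  1792: Thu/Mon  1793: Fri/Wed  1794: Sat/Thu ✓  1795: Sun/Fri  1796: Tue/Sat  …(8 more)…  1805: Fri/Wed  1806: Sat/Thu ✓  1807: Sun/Fri  1808: Tue/Sat  1809: Wed/Mon  1810: Thu/Tue  1811: Fri/Wed  1812: Sun/Thu  1813: Mon/Sat  1814: Tue/Sun  1815: Wed/Mon  1816: Fri/Tue  1817: Sat/Thu ✓  1818: Sun/Fri
Both conditions hold in: 1783, 1794, 1800, 1806, 1817 — 5.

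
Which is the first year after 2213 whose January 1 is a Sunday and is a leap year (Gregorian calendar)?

2232

Jan 1 advances by 2 weekdays after a leap year and by 1 after a common year.
2213: Jan 1 is Friday.
2214: Saturday
2215: Sunday
2216: Monday (leap)
2217: Wednesday
2218: Thursday
2219: Friday
2220: Saturday (leap)
2221: Monday
2222: Tuesday
2223: Wednesday
2224: Thursday (leap)
2225: Saturday
2226: Sunday
2227: Monday
2228: Tuesday (leap)
2229: Thursday
2230: Friday
2231: Saturday
2232: Sunday (leap)
2232 begins on a Sunday and is a leap year.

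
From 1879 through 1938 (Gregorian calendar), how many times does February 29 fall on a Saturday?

3

Leap years in 1879–1938: 14 of them.
Feb 29 weekday advances by 5 (mod 7) from one leap year to the next four years later (or differs when a century non-leap intervenes).
Leap-day weekdays: 1880:Sun 1884:Fri 1888:Wed 1892:Mon 1896:Sat✓ 1904:Mon 1908:Sat✓ 1912:Thu 1916:Tue 1920:Sun 1924:Fri 1928:Wed 1932:Mon 1936:Sat✓
Saturday: 1896, 1908, 1936 → 3.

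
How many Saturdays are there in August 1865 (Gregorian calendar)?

August 1865 has 31 days and begins on Tuesday.
The first Saturday is August 5.
Saturdays fall on 5, 12, 19, 26 — that's 4.

4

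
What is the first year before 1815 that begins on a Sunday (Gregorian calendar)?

Jan 1 advances by 2 weekdays after a leap year and by 1 after a common year.
1815: Jan 1 is Sunday.
1814: Saturday
1813: Friday
1812: Wednesday (leap)
1811: Tuesday
1810: Monday
1809: Sunday
1809 begins on a Sunday

1809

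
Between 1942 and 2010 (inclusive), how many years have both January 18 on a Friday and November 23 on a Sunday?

Check each year's weekday for January 18 and November 23:
  1942: Sun/Mon  1943: Mon/Tue  1944: Tue/Thu  1945: Thu/Fri  1946: Fri/Sat  1947: Sat/Sun  1948: Sun/Tue  1949: Tue/Wed  1950: Wed/Thu  1951: Thu/Fri  1952: Fri/Sun ✓  1953: Sun/Mon  1954: Mon/Tue  1955: Tue/Wed  …(41 more)…  1997: Sat/Sun  1998: Sun/Mon  1999: Mon/Tue  2000: Tue/Thu  2001: Thu/Fri  2002: Fri/Sat  2003: Sat/Sun  2004: Sun/Tue  2005: Tue/Wed  2006: Wed/Thu  2007: Thu/Fri  2008: Fri/Sun ✓  2009: Sun/Mon  2010: Mon/Tue
Both conditions hold in: 1952, 1980, 2008 — 3.

3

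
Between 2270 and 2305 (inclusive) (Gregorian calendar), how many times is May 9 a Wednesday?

5

Track May 9's weekday year by year (advancing +1, or +2 across a Feb 29):
  2270: Mon  2271: Tue (+1)  2272: Thu (+2)  2273: Fri (+1)  2274: Sat (+1)
  2275: Sun (+1)  2276: Tue (+2)  2277: Wed (+1) ✓  2278: Thu (+1)  2279: Fri (+1)
  2280: Sun (+2)  2281: Mon (+1)  2282: Tue (+1)  2283: Wed (+1) ✓  … (8 more years) …
  2292: Mon (+2)  2293: Tue (+1)  2294: Wed (+1) ✓  2295: Thu (+1)  2296: Sat (+2)
  2297: Sun (+1)  2298: Mon (+1)  2299: Tue (+1)  2300: Wed (+1) ✓  2301: Thu (+1)
  2302: Fri (+1)  2303: Sat (+1)  2304: Mon (+2)  2305: Tue (+1)
Wednesday years: 2277, 2283, 2288, 2294, 2300 — 5 in total.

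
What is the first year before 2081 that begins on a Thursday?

2071

Jan 1 advances by 2 weekdays after a leap year and by 1 after a common year.
2081: Jan 1 is Wednesday.
2080: Monday (leap)
2079: Sunday
2078: Saturday
2077: Friday
2076: Wednesday (leap)
2075: Tuesday
2074: Monday
2073: Sunday
2072: Friday (leap)
2071: Thursday
2071 begins on a Thursday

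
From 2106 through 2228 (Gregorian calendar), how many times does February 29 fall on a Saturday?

Leap years in 2106–2228: 30 of them.
Feb 29 weekday advances by 5 (mod 7) from one leap year to the next four years later (or differs when a century non-leap intervenes).
Leap-day weekdays: 2108:Wed 2112:Mon 2116:Sat✓ 2120:Thu 2124:Tue 2128:Sun 2132:Fri 2136:Wed 2140:Mon 2144:Sat✓ 2148:Thu 2152:Tue 2156:Sun …(4 more)… 2176:Thu 2180:Tue 2184:Sun 2188:Fri 2192:Wed 2196:Mon 2204:Wed 2208:Mon 2212:Sat✓ 2216:Thu 2220:Tue 2224:Sun 2228:Fri
Saturday: 2116, 2144, 2172, 2212 → 4.

4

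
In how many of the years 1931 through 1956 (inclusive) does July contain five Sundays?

12

July has 31 days; it has five Sundays when Sunday falls among the first (month-length − 28) days — i.e. when July 1 is one of Sunday/Saturday/Friday.
July 1 by year: 1931:Wed 1932:Fri✓ 1933:Sat✓ 1934:Sun✓ 1935:Mon 1936:Wed 1937:Thu 1938:Fri✓ 1939:Sat✓ 1940:Mon 1941:Tue 1942:Wed 1943:Thu 1944:Sat✓ 1945:Sun✓ 1946:Mon 1947:Tue 1948:Thu 1949:Fri✓ 1950:Sat✓ 1951:Sun✓ 1952:Tue 1953:Wed 1954:Thu 1955:Fri✓ 1956:Sun✓
Years with five Sundays: 1932, 1933, 1934, 1938, 1939, 1944, 1945, 1949, 1950, 1951, 1955, 1956 → 12.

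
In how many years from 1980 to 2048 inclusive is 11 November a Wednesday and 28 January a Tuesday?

Check each year's weekday for 11 November and 28 January:
  1980: Tue/Mon  1981: Wed/Wed  1982: Thu/Thu  1983: Fri/Fri  1984: Sun/Sat  1985: Mon/Mon  1986: Tue/Tue  1987: Wed/Wed  1988: Fri/Thu  1989: Sat/Sat  1990: Sun/Sun  1991: Mon/Mon  1992: Wed/Tue ✓  1993: Thu/Thu  …(41 more)…  2035: Sun/Sun  2036: Tue/Mon  2037: Wed/Wed  2038: Thu/Thu  2039: Fri/Fri  2040: Sun/Sat  2041: Mon/Mon  2042: Tue/Tue  2043: Wed/Wed  2044: Fri/Thu  2045: Sat/Sat  2046: Sun/Sun  2047: Mon/Mon  2048: Wed/Tue ✓
Both conditions hold in: 1992, 2020, 2048 — 3.

3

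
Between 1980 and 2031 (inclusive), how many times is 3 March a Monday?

Track 3 March's weekday year by year (advancing +1, or +2 across a Feb 29):
  1980: Mon ✓  1981: Tue (+1)  1982: Wed (+1)  1983: Thu (+1)  1984: Sat (+2)
  1985: Sun (+1)  1986: Mon (+1) ✓  1987: Tue (+1)  1988: Thu (+2)  1989: Fri (+1)
  1990: Sat (+1)  1991: Sun (+1)  1992: Tue (+2)  1993: Wed (+1)  … (24 more years) …
  2018: Sat (+1)  2019: Sun (+1)  2020: Tue (+2)  2021: Wed (+1)  2022: Thu (+1)
  2023: Fri (+1)  2024: Sun (+2)  2025: Mon (+1) ✓  2026: Tue (+1)  2027: Wed (+1)
  2028: Fri (+2)  2029: Sat (+1)  2030: Sun (+1)  2031: Mon (+1) ✓
Monday years: 1980, 1986, 1997, 2003, 2008, 2014, 2025, 2031 — 8 in total.

8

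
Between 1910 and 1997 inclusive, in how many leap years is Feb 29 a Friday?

3

Leap years in 1910–1997: 22 of them.
Feb 29 weekday advances by 5 (mod 7) from one leap year to the next four years later (or differs when a century non-leap intervenes).
Leap-day weekdays: 1912:Thu 1916:Tue 1920:Sun 1924:Fri✓ 1928:Wed 1932:Mon 1936:Sat 1940:Thu 1944:Tue 1948:Sun 1952:Fri✓ 1956:Wed 1960:Mon 1964:Sat 1968:Thu 1972:Tue 1976:Sun 1980:Fri✓ 1984:Wed 1988:Mon 1992:Sat 1996:Thu
Friday: 1924, 1952, 1980 → 3.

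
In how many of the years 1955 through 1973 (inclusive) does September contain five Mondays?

5

September has 30 days; it has five Mondays when Monday falls among the first (month-length − 28) days — i.e. when September 1 is one of Monday/Sunday.
September 1 by year: 1955:Thu 1956:Sat 1957:Sun✓ 1958:Mon✓ 1959:Tue 1960:Thu 1961:Fri 1962:Sat 1963:Sun✓ 1964:Tue 1965:Wed 1966:Thu 1967:Fri 1968:Sun✓ 1969:Mon✓ 1970:Tue 1971:Wed 1972:Fri 1973:Sat
Years with five Mondays: 1957, 1958, 1963, 1968, 1969 → 5.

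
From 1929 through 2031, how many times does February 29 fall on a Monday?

Leap years in 1929–2031: 25 of them.
Feb 29 weekday advances by 5 (mod 7) from one leap year to the next four years later (or differs when a century non-leap intervenes).
Leap-day weekdays: 1932:Mon✓ 1936:Sat 1940:Thu 1944:Tue 1948:Sun 1952:Fri 1956:Wed 1960:Mon✓ 1964:Sat 1968:Thu 1972:Tue 1976:Sun 1980:Fri 1984:Wed 1988:Mon✓ 1992:Sat 1996:Thu 2000:Tue 2004:Sun 2008:Fri 2012:Wed 2016:Mon✓ 2020:Sat 2024:Thu 2028:Tue
Monday: 1932, 1960, 1988, 2016 → 4.

4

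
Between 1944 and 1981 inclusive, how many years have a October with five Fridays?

October has 31 days; it has five Fridays when Friday falls among the first (month-length − 28) days — i.e. when October 1 is one of Friday/Thursday/Wednesday.
October 1 by year: 1944:Sun 1945:Mon 1946:Tue 1947:Wed✓ 1948:Fri✓ 1949:Sat 1950:Sun 1951:Mon 1952:Wed✓ 1953:Thu✓ 1954:Fri✓ 1955:Sat 1956:Mon 1957:Tue 1958:Wed✓ …(8 more)… 1967:Sun 1968:Tue 1969:Wed✓ 1970:Thu✓ 1971:Fri✓ 1972:Sun 1973:Mon 1974:Tue 1975:Wed✓ 1976:Fri✓ 1977:Sat 1978:Sun 1979:Mon 1980:Wed✓ 1981:Thu✓
Years with five Fridays: 1947, 1948, 1952, 1953, 1954, 1958, 1959, 1964, 1965, 1969, 1970, 1971, 1975, 1976, 1980, 1981 → 16.

16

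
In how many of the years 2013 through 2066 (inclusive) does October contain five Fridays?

24

October has 31 days; it has five Fridays when Friday falls among the first (month-length − 28) days — i.e. when October 1 is one of Friday/Thursday/Wednesday.
October 1 by year: 2013:Tue 2014:Wed✓ 2015:Thu✓ 2016:Sat 2017:Sun 2018:Mon 2019:Tue 2020:Thu✓ 2021:Fri✓ 2022:Sat 2023:Sun 2024:Tue 2025:Wed✓ 2026:Thu✓ 2027:Fri✓ …(24 more)… 2052:Tue 2053:Wed✓ 2054:Thu✓ 2055:Fri✓ 2056:Sun 2057:Mon 2058:Tue 2059:Wed✓ 2060:Fri✓ 2061:Sat 2062:Sun 2063:Mon 2064:Wed✓ 2065:Thu✓ 2066:Fri✓
Years with five Fridays: 2014, 2015, 2020, 2021, 2025, 2026, 2027, 2031, 2032, 2036, 2037, 2038, 2042, 2043, 2048, 2049, 2053, 2054, 2055, 2059, 2060, 2064, 2065, 2066 → 24.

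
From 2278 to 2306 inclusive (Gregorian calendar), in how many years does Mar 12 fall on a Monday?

5

Track Mar 12's weekday year by year (advancing +1, or +2 across a Feb 29):
  2278: Tue  2279: Wed (+1)  2280: Fri (+2)  2281: Sat (+1)  2282: Sun (+1)
  2283: Mon (+1) ✓  2284: Wed (+2)  2285: Thu (+1)  2286: Fri (+1)  2287: Sat (+1)
  2288: Mon (+2) ✓  2289: Tue (+1)  2290: Wed (+1)  2291: Thu (+1)  2292: Sat (+2)
  2293: Sun (+1)  2294: Mon (+1) ✓  2295: Tue (+1)  2296: Thu (+2)  2297: Fri (+1)
  2298: Sat (+1)  2299: Sun (+1)  2300: Mon (+1) ✓  2301: Tue (+1)  2302: Wed (+1)
  2303: Thu (+1)  2304: Sat (+2)  2305: Sun (+1)  2306: Mon (+1) ✓
Monday years: 2283, 2288, 2294, 2300, 2306 — 5 in total.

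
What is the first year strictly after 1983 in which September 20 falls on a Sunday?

From one year to the next, a fixed date's weekday advances by 1, or by 2 when a Feb 29 lies between the two dates.
1983: September 20 is Tuesday.
1984: Thursday (+2)
1985: Friday (+1)
1986: Saturday (+1)
1987: Sunday (+1)
September 20 falls on a Sunday in 1987.

1987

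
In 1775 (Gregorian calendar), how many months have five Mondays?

4

A month of length L has five Mondays iff its first Monday is on day ≤ L−28 (so day 1–3 in a 31-day month, 1–2 in a 30-day month, day 1 in a leap February).
Checking each month of 1775: Jan starts Sun (31d) ✓; Feb starts Wed (28d); Mar starts Wed (31d); Apr starts Sat (30d); May starts Mon (31d) ✓; Jun starts Thu (30d); Jul starts Sat (31d) ✓; Aug starts Tue (31d); Sep starts Fri (30d); Oct starts Sun (31d) ✓; Nov starts Wed (30d); Dec starts Fri (31d).
Five-Monday months: January, May, July, October → 4.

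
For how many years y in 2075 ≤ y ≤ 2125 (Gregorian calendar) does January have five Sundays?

January has 31 days; it has five Sundays when Sunday falls among the first (month-length − 28) days — i.e. when January 1 is one of Sunday/Saturday/Friday.
January 1 by year: 2075:Tue 2076:Wed 2077:Fri✓ 2078:Sat✓ 2079:Sun✓ 2080:Mon 2081:Wed 2082:Thu 2083:Fri✓ 2084:Sat✓ 2085:Mon 2086:Tue 2087:Wed 2088:Thu 2089:Sat✓ …(21 more)… 2111:Thu 2112:Fri✓ 2113:Sun✓ 2114:Mon 2115:Tue 2116:Wed 2117:Fri✓ 2118:Sat✓ 2119:Sun✓ 2120:Mon 2121:Wed 2122:Thu 2123:Fri✓ 2124:Sat✓ 2125:Mon
Years with five Sundays: 2077, 2078, 2079, 2083, 2084, 2089, 2090, 2094, 2095, 2096, 2100, 2101, 2102, 2106, 2107, 2108, 2112, 2113, 2117, 2118, 2119, 2123, 2124 → 23.

23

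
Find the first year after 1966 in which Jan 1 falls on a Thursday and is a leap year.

Jan 1 advances by 2 weekdays after a leap year and by 1 after a common year.
1966: Jan 1 is Saturday.
1967: Sunday
1968: Monday (leap)
1969: Wednesday
1970: Thursday
1971: Friday
1972: Saturday (leap)
1973: Monday
1974: Tuesday
1975: Wednesday
1976: Thursday (leap)
1976 begins on a Thursday and is a leap year.

1976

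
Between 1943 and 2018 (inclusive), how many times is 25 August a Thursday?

11

Track 25 August's weekday year by year (advancing +1, or +2 across a Feb 29):
  1943: Wed  1944: Fri (+2)  1945: Sat (+1)  1946: Sun (+1)  1947: Mon (+1)
  1948: Wed (+2)  1949: Thu (+1) ✓  1950: Fri (+1)  1951: Sat (+1)  1952: Mon (+2)
  1953: Tue (+1)  1954: Wed (+1)  1955: Thu (+1) ✓  1956: Sat (+2)  … (48 more years) …
  2005: Thu (+1) ✓  2006: Fri (+1)  2007: Sat (+1)  2008: Mon (+2)  2009: Tue (+1)
  2010: Wed (+1)  2011: Thu (+1) ✓  2012: Sat (+2)  2013: Sun (+1)  2014: Mon (+1)
  2015: Tue (+1)  2016: Thu (+2) ✓  2017: Fri (+1)  2018: Sat (+1)
Thursday years: 1949, 1955, 1960, 1966, 1977, 1983, 1988, 1994, 2005, 2011, 2016 — 11 in total.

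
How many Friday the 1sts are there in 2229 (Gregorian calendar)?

Check the 1st of each month of 2229: Jan 1: Thu, Feb 1: Sun, Mar 1: Sun, Apr 1: Wed, May 1: Fri, Jun 1: Mon, Jul 1: Wed, Aug 1: Sat, Sep 1: Tue, Oct 1: Thu, Nov 1: Sun, Dec 1: Tue.
Friday occurs in May — 1 month.

1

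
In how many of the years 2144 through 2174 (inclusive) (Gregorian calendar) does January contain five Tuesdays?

12

January has 31 days; it has five Tuesdays when Tuesday falls among the first (month-length − 28) days — i.e. when January 1 is one of Tuesday/Monday/Sunday.
January 1 by year: 2144:Wed 2145:Fri 2146:Sat 2147:Sun✓ 2148:Mon✓ 2149:Wed 2150:Thu 2151:Fri 2152:Sat 2153:Mon✓ 2154:Tue✓ 2155:Wed 2156:Thu 2157:Sat 2158:Sun✓ 2159:Mon✓ 2160:Tue✓ 2161:Thu 2162:Fri 2163:Sat 2164:Sun✓ 2165:Tue✓ 2166:Wed 2167:Thu 2168:Fri 2169:Sun✓ 2170:Mon✓ 2171:Tue✓ 2172:Wed 2173:Fri 2174:Sat
Years with five Tuesdays: 2147, 2148, 2153, 2154, 2158, 2159, 2160, 2164, 2165, 2169, 2170, 2171 → 12.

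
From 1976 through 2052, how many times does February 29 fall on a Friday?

Leap years in 1976–2052: 20 of them.
Feb 29 weekday advances by 5 (mod 7) from one leap year to the next four years later (or differs when a century non-leap intervenes).
Leap-day weekdays: 1976:Sun 1980:Fri✓ 1984:Wed 1988:Mon 1992:Sat 1996:Thu 2000:Tue 2004:Sun 2008:Fri✓ 2012:Wed 2016:Mon 2020:Sat 2024:Thu 2028:Tue 2032:Sun 2036:Fri✓ 2040:Wed 2044:Mon 2048:Sat 2052:Thu
Friday: 1980, 2008, 2036 → 3.

3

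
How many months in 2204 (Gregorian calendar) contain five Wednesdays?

4

A month of length L has five Wednesdays iff its first Wednesday is on day ≤ L−28 (so day 1–3 in a 31-day month, 1–2 in a 30-day month, day 1 in a leap February).
Checking each month of 2204: Jan starts Sun (31d); Feb starts Wed (29d) ✓; Mar starts Thu (31d); Apr starts Sun (30d); May starts Tue (31d) ✓; Jun starts Fri (30d); Jul starts Sun (31d); Aug starts Wed (31d) ✓; Sep starts Sat (30d); Oct starts Mon (31d) ✓; Nov starts Thu (30d); Dec starts Sat (31d).
Five-Wednesday months: February, May, August, October → 4.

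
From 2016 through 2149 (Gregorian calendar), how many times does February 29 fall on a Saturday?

Leap years in 2016–2149: 33 of them.
Feb 29 weekday advances by 5 (mod 7) from one leap year to the next four years later (or differs when a century non-leap intervenes).
Leap-day weekdays: 2016:Mon 2020:Sat✓ 2024:Thu 2028:Tue 2032:Sun 2036:Fri 2040:Wed 2044:Mon 2048:Sat✓ 2052:Thu 2056:Tue 2060:Sun 2064:Fri …(7 more)… 2096:Wed 2104:Fri 2108:Wed 2112:Mon 2116:Sat✓ 2120:Thu 2124:Tue 2128:Sun 2132:Fri 2136:Wed 2140:Mon 2144:Sat✓ 2148:Thu
Saturday: 2020, 2048, 2076, 2116, 2144 → 5.

5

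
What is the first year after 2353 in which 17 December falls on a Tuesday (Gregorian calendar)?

From one year to the next, a fixed date's weekday advances by 1, or by 2 when a Feb 29 lies between the two dates.
2353: December 17 is Thursday.
2354: Friday (+1)
2355: Saturday (+1)
2356: Monday (+2)
2357: Tuesday (+1)
17 December falls on a Tuesday in 2357.

2357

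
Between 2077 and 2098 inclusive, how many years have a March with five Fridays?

March has 31 days; it has five Fridays when Friday falls among the first (month-length − 28) days — i.e. when March 1 is one of Friday/Thursday/Wednesday.
March 1 by year: 2077:Mon 2078:Tue 2079:Wed✓ 2080:Fri✓ 2081:Sat 2082:Sun 2083:Mon 2084:Wed✓ 2085:Thu✓ 2086:Fri✓ 2087:Sat 2088:Mon 2089:Tue 2090:Wed✓ 2091:Thu✓ 2092:Sat 2093:Sun 2094:Mon 2095:Tue 2096:Thu✓ 2097:Fri✓ 2098:Sat
Years with five Fridays: 2079, 2080, 2084, 2085, 2086, 2090, 2091, 2096, 2097 → 9.

9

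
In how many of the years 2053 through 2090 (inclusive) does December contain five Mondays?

16

December has 31 days; it has five Mondays when Monday falls among the first (month-length − 28) days — i.e. when December 1 is one of Monday/Sunday/Saturday.
December 1 by year: 2053:Mon✓ 2054:Tue 2055:Wed 2056:Fri 2057:Sat✓ 2058:Sun✓ 2059:Mon✓ 2060:Wed 2061:Thu 2062:Fri 2063:Sat✓ 2064:Mon✓ 2065:Tue 2066:Wed 2067:Thu …(8 more)… 2076:Tue 2077:Wed 2078:Thu 2079:Fri 2080:Sun✓ 2081:Mon✓ 2082:Tue 2083:Wed 2084:Fri 2085:Sat✓ 2086:Sun✓ 2087:Mon✓ 2088:Wed 2089:Thu 2090:Fri
Years with five Mondays: 2053, 2057, 2058, 2059, 2063, 2064, 2068, 2069, 2070, 2074, 2075, 2080, 2081, 2085, 2086, 2087 → 16.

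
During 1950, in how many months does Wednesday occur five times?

4

A month of length L has five Wednesdays iff its first Wednesday is on day ≤ L−28 (so day 1–3 in a 31-day month, 1–2 in a 30-day month, day 1 in a leap February).
Checking each month of 1950: Jan starts Sun (31d); Feb starts Wed (28d); Mar starts Wed (31d) ✓; Apr starts Sat (30d); May starts Mon (31d) ✓; Jun starts Thu (30d); Jul starts Sat (31d); Aug starts Tue (31d) ✓; Sep starts Fri (30d); Oct starts Sun (31d); Nov starts Wed (30d) ✓; Dec starts Fri (31d).
Five-Wednesday months: March, May, August, November → 4.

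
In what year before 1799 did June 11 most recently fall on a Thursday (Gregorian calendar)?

From one year to the next, a fixed date's weekday advances by 1, or by 2 when a Feb 29 lies between the two dates.
1799: June 11 is Tuesday.
1798: Monday (−1)
1797: Sunday (−1)
1796: Saturday (−1)
1795: Thursday (−2)
June 11 falls on a Thursday in 1795.

1795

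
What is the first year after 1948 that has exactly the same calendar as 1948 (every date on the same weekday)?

Two years share a calendar iff Jan 1 falls on the same weekday and both are leap or both are common. 1948: Jan 1 is Thursday, leap year.
1949: Jan 1 Saturday, common
1950: Jan 1 Sunday, common
1951: Jan 1 Monday, common
1952: Jan 1 Tuesday, leap
1953: Jan 1 Thursday, common
1954: Jan 1 Friday, common
1955: Jan 1 Saturday, common
1956: Jan 1 Sunday, leap
1957: Jan 1 Tuesday, common
1958: Jan 1 Wednesday, common
1959: Jan 1 Thursday, common
1960: Jan 1 Friday, leap
1961: Jan 1 Sunday, common
1962: Jan 1 Monday, common
1963: Jan 1 Tuesday, common
1964: Jan 1 Wednesday, leap
1965: Jan 1 Friday, common
1966: Jan 1 Saturday, common
1967: Jan 1 Sunday, common
1968: Jan 1 Monday, leap
1969: Jan 1 Wednesday, common
1970: Jan 1 Thursday, common
1971: Jan 1 Friday, common
1972: Jan 1 Saturday, leap
1973: Jan 1 Monday, common
1974: Jan 1 Tuesday, common
1975: Jan 1 Wednesday, common
1976: Jan 1 Thursday, leap
1976 matches on both conditions.

1976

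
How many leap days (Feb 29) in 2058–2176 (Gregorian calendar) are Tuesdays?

Leap years in 2058–2176: 29 of them.
Feb 29 weekday advances by 5 (mod 7) from one leap year to the next four years later (or differs when a century non-leap intervenes).
Leap-day weekdays: 2060:Sun 2064:Fri 2068:Wed 2072:Mon 2076:Sat 2080:Thu 2084:Tue✓ 2088:Sun 2092:Fri 2096:Wed 2104:Fri 2108:Wed 2112:Mon …(3 more)… 2128:Sun 2132:Fri 2136:Wed 2140:Mon 2144:Sat 2148:Thu 2152:Tue✓ 2156:Sun 2160:Fri 2164:Wed 2168:Mon 2172:Sat 2176:Thu
Tuesday: 2084, 2124, 2152 → 3.

3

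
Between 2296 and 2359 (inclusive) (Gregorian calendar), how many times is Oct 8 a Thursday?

Track Oct 8's weekday year by year (advancing +1, or +2 across a Feb 29):
  2296: Thu ✓  2297: Fri (+1)  2298: Sat (+1)  2299: Sun (+1)  2300: Mon (+1)
  2301: Tue (+1)  2302: Wed (+1)  2303: Thu (+1) ✓  2304: Sat (+2)  2305: Sun (+1)
  2306: Mon (+1)  2307: Tue (+1)  2308: Thu (+2) ✓  2309: Fri (+1)  … (36 more years) …
  2346: Tue (+1)  2347: Wed (+1)  2348: Fri (+2)  2349: Sat (+1)  2350: Sun (+1)
  2351: Mon (+1)  2352: Wed (+2)  2353: Thu (+1) ✓  2354: Fri (+1)  2355: Sat (+1)
  2356: Mon (+2)  2357: Tue (+1)  2358: Wed (+1)  2359: Thu (+1) ✓
Thursday years: 2296, 2303, 2308, 2314, 2325, 2331, 2336, 2342, 2353, 2359 — 10 in total.

10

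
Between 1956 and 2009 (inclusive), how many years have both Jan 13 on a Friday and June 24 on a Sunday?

2

Check each year's weekday for Jan 13 and June 24:
  1956: Fri/Sun ✓  1957: Sun/Mon  1958: Mon/Tue  1959: Tue/Wed  1960: Wed/Fri  1961: Fri/Sat  1962: Sat/Sun  1963: Sun/Mon  1964: Mon/Wed  1965: Wed/Thu  1966: Thu/Fri  1967: Fri/Sat  1968: Sat/Mon  1969: Mon/Tue  …(26 more)…  1996: Sat/Mon  1997: Mon/Tue  1998: Tue/Wed  1999: Wed/Thu  2000: Thu/Sat  2001: Sat/Sun  2002: Sun/Mon  2003: Mon/Tue  2004: Tue/Thu  2005: Thu/Fri  2006: Fri/Sat  2007: Sat/Sun  2008: Sun/Tue  2009: Tue/Wed
Both conditions hold in: 1956, 1984 — 2.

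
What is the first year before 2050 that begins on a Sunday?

2045

Jan 1 advances by 2 weekdays after a leap year and by 1 after a common year.
2050: Jan 1 is Saturday.
2049: Friday
2048: Wednesday (leap)
2047: Tuesday
2046: Monday
2045: Sunday
2045 begins on a Sunday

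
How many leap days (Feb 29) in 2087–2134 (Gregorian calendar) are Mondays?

Leap years in 2087–2134: 11 of them.
Feb 29 weekday advances by 5 (mod 7) from one leap year to the next four years later (or differs when a century non-leap intervenes).
Leap-day weekdays: 2088:Sun 2092:Fri 2096:Wed 2104:Fri 2108:Wed 2112:Mon✓ 2116:Sat 2120:Thu 2124:Tue 2128:Sun 2132:Fri
Monday: 2112 → 1.

1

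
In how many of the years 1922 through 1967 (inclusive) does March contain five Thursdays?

21

March has 31 days; it has five Thursdays when Thursday falls among the first (month-length − 28) days — i.e. when March 1 is one of Thursday/Wednesday/Tuesday.
March 1 by year: 1922:Wed✓ 1923:Thu✓ 1924:Sat 1925:Sun 1926:Mon 1927:Tue✓ 1928:Thu✓ 1929:Fri 1930:Sat 1931:Sun 1932:Tue✓ 1933:Wed✓ 1934:Thu✓ 1935:Fri 1936:Sun …(16 more)… 1953:Sun 1954:Mon 1955:Tue✓ 1956:Thu✓ 1957:Fri 1958:Sat 1959:Sun 1960:Tue✓ 1961:Wed✓ 1962:Thu✓ 1963:Fri 1964:Sun 1965:Mon 1966:Tue✓ 1967:Wed✓
Years with five Thursdays: 1922, 1923, 1927, 1928, 1932, 1933, 1934, 1938, 1939, 1944, 1945, 1949, 1950, 1951, 1955, 1956, 1960, 1961, 1962, 1966, 1967 → 21.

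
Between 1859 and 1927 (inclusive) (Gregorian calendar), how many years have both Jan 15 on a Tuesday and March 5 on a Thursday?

0

Check each year's weekday for Jan 15 and March 5:
  1859: Sat/Sat  1860: Sun/Mon  1861: Tue/Tue  1862: Wed/Wed  1863: Thu/Thu  1864: Fri/Sat  1865: Sun/Sun  1866: Mon/Mon  1867: Tue/Tue  1868: Wed/Thu  1869: Fri/Fri  1870: Sat/Sat  1871: Sun/Sun  1872: Mon/Tue  …(41 more)…  1914: Thu/Thu  1915: Fri/Fri  1916: Sat/Sun  1917: Mon/Mon  1918: Tue/Tue  1919: Wed/Wed  1920: Thu/Fri  1921: Sat/Sat  1922: Sun/Sun  1923: Mon/Mon  1924: Tue/Wed  1925: Thu/Thu  1926: Fri/Fri  1927: Sat/Sat
Both conditions hold in: no year — 0.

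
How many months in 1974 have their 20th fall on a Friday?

2

Check the 20th of each month of 1974: Jan 20: Sun, Feb 20: Wed, Mar 20: Wed, Apr 20: Sat, May 20: Mon, Jun 20: Thu, Jul 20: Sat, Aug 20: Tue, Sep 20: Fri, Oct 20: Sun, Nov 20: Wed, Dec 20: Fri.
Friday occurs in September, December — 2 months.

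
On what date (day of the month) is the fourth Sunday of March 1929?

March 1, 1929 is a Friday, so the first Sunday is the 3rd.
The fourth Sunday is 3 + 21 = 24.

24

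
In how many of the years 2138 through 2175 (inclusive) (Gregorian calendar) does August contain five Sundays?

August has 31 days; it has five Sundays when Sunday falls among the first (month-length − 28) days — i.e. when August 1 is one of Sunday/Saturday/Friday.
August 1 by year: 2138:Fri✓ 2139:Sat✓ 2140:Mon 2141:Tue 2142:Wed 2143:Thu 2144:Sat✓ 2145:Sun✓ 2146:Mon 2147:Tue 2148:Thu 2149:Fri✓ 2150:Sat✓ 2151:Sun✓ 2152:Tue …(8 more)… 2161:Sat✓ 2162:Sun✓ 2163:Mon 2164:Wed 2165:Thu 2166:Fri✓ 2167:Sat✓ 2168:Mon 2169:Tue 2170:Wed 2171:Thu 2172:Sat✓ 2173:Sun✓ 2174:Mon 2175:Tue
Years with five Sundays: 2138, 2139, 2144, 2145, 2149, 2150, 2151, 2155, 2156, 2160, 2161, 2162, 2166, 2167, 2172, 2173 → 16.

16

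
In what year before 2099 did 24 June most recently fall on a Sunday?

2096

From one year to the next, a fixed date's weekday advances by 1, or by 2 when a Feb 29 lies between the two dates.
2099: June 24 is Wednesday.
2098: Tuesday (−1)
2097: Monday (−1)
2096: Sunday (−1)
24 June falls on a Sunday in 2096.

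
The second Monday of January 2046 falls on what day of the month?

8

January 1, 2046 is a Monday, so the first Monday is the 1st.
The second Monday is 1 + 7 = 8.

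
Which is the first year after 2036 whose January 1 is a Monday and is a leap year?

2052

Jan 1 advances by 2 weekdays after a leap year and by 1 after a common year.
2036: Jan 1 is Tuesday (leap).
2037: Thursday
2038: Friday
2039: Saturday
2040: Sunday (leap)
2041: Tuesday
2042: Wednesday
2043: Thursday
2044: Friday (leap)
2045: Sunday
2046: Monday
2047: Tuesday
2048: Wednesday (leap)
2049: Friday
2050: Saturday
2051: Sunday
2052: Monday (leap)
2052 begins on a Monday and is a leap year.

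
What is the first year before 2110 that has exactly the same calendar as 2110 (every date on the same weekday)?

Two years share a calendar iff Jan 1 falls on the same weekday and both are leap or both are common. 2110: Jan 1 is Wednesday, common year.
2109: Jan 1 Tuesday, common
2108: Jan 1 Sunday, leap
2107: Jan 1 Saturday, common
2106: Jan 1 Friday, common
2105: Jan 1 Thursday, common
2104: Jan 1 Tuesday, leap
2103: Jan 1 Monday, common
2102: Jan 1 Sunday, common
2101: Jan 1 Saturday, common
2100: Jan 1 Friday, common
2099: Jan 1 Thursday, common
2098: Jan 1 Wednesday, common
2098 matches on both conditions.

2098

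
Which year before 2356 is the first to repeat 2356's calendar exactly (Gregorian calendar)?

2328

Two years share a calendar iff Jan 1 falls on the same weekday and both are leap or both are common. 2356: Jan 1 is Sunday, leap year.
2355: Jan 1 Saturday, common
2354: Jan 1 Friday, common
2353: Jan 1 Thursday, common
2352: Jan 1 Tuesday, leap
2351: Jan 1 Monday, common
2350: Jan 1 Sunday, common
2349: Jan 1 Saturday, common
2348: Jan 1 Thursday, leap
2347: Jan 1 Wednesday, common
2346: Jan 1 Tuesday, common
2345: Jan 1 Monday, common
2344: Jan 1 Saturday, leap
2343: Jan 1 Friday, common
2342: Jan 1 Thursday, common
2341: Jan 1 Wednesday, common
2340: Jan 1 Monday, leap
2339: Jan 1 Sunday, common
2338: Jan 1 Saturday, common
2337: Jan 1 Friday, common
2336: Jan 1 Wednesday, leap
2335: Jan 1 Tuesday, common
2334: Jan 1 Monday, common
2333: Jan 1 Sunday, common
2332: Jan 1 Friday, leap
2331: Jan 1 Thursday, common
2330: Jan 1 Wednesday, common
2329: Jan 1 Tuesday, common
2328: Jan 1 Sunday, leap
2328 matches on both conditions.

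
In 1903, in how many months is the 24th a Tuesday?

3

Check the 24th of each month of 1903: Jan 24: Sat, Feb 24: Tue, Mar 24: Tue, Apr 24: Fri, May 24: Sun, Jun 24: Wed, Jul 24: Fri, Aug 24: Mon, Sep 24: Thu, Oct 24: Sat, Nov 24: Tue, Dec 24: Thu.
Tuesday occurs in February, March, November — 3 months.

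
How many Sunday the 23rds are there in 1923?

Check the 23rd of each month of 1923: Jan 23: Tue, Feb 23: Fri, Mar 23: Fri, Apr 23: Mon, May 23: Wed, Jun 23: Sat, Jul 23: Mon, Aug 23: Thu, Sep 23: Sun, Oct 23: Tue, Nov 23: Fri, Dec 23: Sun.
Sunday occurs in September, December — 2 months.

2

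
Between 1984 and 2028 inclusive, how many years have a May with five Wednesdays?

May has 31 days; it has five Wednesdays when Wednesday falls among the first (month-length − 28) days — i.e. when May 1 is one of Wednesday/Tuesday/Monday.
May 1 by year: 1984:Tue✓ 1985:Wed✓ 1986:Thu 1987:Fri 1988:Sun 1989:Mon✓ 1990:Tue✓ 1991:Wed✓ 1992:Fri 1993:Sat 1994:Sun 1995:Mon✓ 1996:Wed✓ 1997:Thu 1998:Fri …(15 more)… 2014:Thu 2015:Fri 2016:Sun 2017:Mon✓ 2018:Tue✓ 2019:Wed✓ 2020:Fri 2021:Sat 2022:Sun 2023:Mon✓ 2024:Wed✓ 2025:Thu 2026:Fri 2027:Sat 2028:Mon✓
Years with five Wednesdays: 1984, 1985, 1989, 1990, 1991, 1995, 1996, 2000, 2001, 2002, 2006, 2007, 2012, 2013, 2017, 2018, 2019, 2023, 2024, 2028 → 20.

20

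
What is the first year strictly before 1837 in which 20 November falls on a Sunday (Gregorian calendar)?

1836

From one year to the next, a fixed date's weekday advances by 1, or by 2 when a Feb 29 lies between the two dates.
1837: November 20 is Monday.
1836: Sunday (−1)
20 November falls on a Sunday in 1836.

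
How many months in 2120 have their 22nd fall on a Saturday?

1

Check the 22nd of each month of 2120: Jan 22: Mon, Feb 22: Thu, Mar 22: Fri, Apr 22: Mon, May 22: Wed, Jun 22: Sat, Jul 22: Mon, Aug 22: Thu, Sep 22: Sun, Oct 22: Tue, Nov 22: Fri, Dec 22: Sun.
Saturday occurs in June — 1 month.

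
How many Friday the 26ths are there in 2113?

1

Check the 26th of each month of 2113: Jan 26: Thu, Feb 26: Sun, Mar 26: Sun, Apr 26: Wed, May 26: Fri, Jun 26: Mon, Jul 26: Wed, Aug 26: Sat, Sep 26: Tue, Oct 26: Thu, Nov 26: Sun, Dec 26: Tue.
Friday occurs in May — 1 month.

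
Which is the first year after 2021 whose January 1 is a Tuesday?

2030

Jan 1 advances by 2 weekdays after a leap year and by 1 after a common year.
2021: Jan 1 is Friday.
2022: Saturday
2023: Sunday
2024: Monday (leap)
2025: Wednesday
2026: Thursday
2027: Friday
2028: Saturday (leap)
2029: Monday
2030: Tuesday
2030 begins on a Tuesday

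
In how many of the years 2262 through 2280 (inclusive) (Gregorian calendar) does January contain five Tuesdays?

7

January has 31 days; it has five Tuesdays when Tuesday falls among the first (month-length − 28) days — i.e. when January 1 is one of Tuesday/Monday/Sunday.
January 1 by year: 2262:Wed 2263:Thu 2264:Fri 2265:Sun✓ 2266:Mon✓ 2267:Tue✓ 2268:Wed 2269:Fri 2270:Sat 2271:Sun✓ 2272:Mon✓ 2273:Wed 2274:Thu 2275:Fri 2276:Sat 2277:Mon✓ 2278:Tue✓ 2279:Wed 2280:Thu
Years with five Tuesdays: 2265, 2266, 2267, 2271, 2272, 2277, 2278 → 7.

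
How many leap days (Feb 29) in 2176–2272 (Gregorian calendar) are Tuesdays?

3

Leap years in 2176–2272: 24 of them.
Feb 29 weekday advances by 5 (mod 7) from one leap year to the next four years later (or differs when a century non-leap intervenes).
Leap-day weekdays: 2176:Thu 2180:Tue✓ 2184:Sun 2188:Fri 2192:Wed 2196:Mon 2204:Wed 2208:Mon 2212:Sat 2216:Thu 2220:Tue✓ 2224:Sun 2228:Fri 2232:Wed 2236:Mon 2240:Sat 2244:Thu 2248:Tue✓ 2252:Sun 2256:Fri 2260:Wed 2264:Mon 2268:Sat 2272:Thu
Tuesday: 2180, 2220, 2248 → 3.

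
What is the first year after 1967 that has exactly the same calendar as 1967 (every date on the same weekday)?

1978

Two years share a calendar iff Jan 1 falls on the same weekday and both are leap or both are common. 1967: Jan 1 is Sunday, common year.
1968: Jan 1 Monday, leap
1969: Jan 1 Wednesday, common
1970: Jan 1 Thursday, common
1971: Jan 1 Friday, common
1972: Jan 1 Saturday, leap
1973: Jan 1 Monday, common
1974: Jan 1 Tuesday, common
1975: Jan 1 Wednesday, common
1976: Jan 1 Thursday, leap
1977: Jan 1 Saturday, common
1978: Jan 1 Sunday, common
1978 matches on both conditions.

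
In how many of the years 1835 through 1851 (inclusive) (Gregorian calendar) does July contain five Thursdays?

7

July has 31 days; it has five Thursdays when Thursday falls among the first (month-length − 28) days — i.e. when July 1 is one of Thursday/Wednesday/Tuesday.
July 1 by year: 1835:Wed✓ 1836:Fri 1837:Sat 1838:Sun 1839:Mon 1840:Wed✓ 1841:Thu✓ 1842:Fri 1843:Sat 1844:Mon 1845:Tue✓ 1846:Wed✓ 1847:Thu✓ 1848:Sat 1849:Sun 1850:Mon 1851:Tue✓
Years with five Thursdays: 1835, 1840, 1841, 1845, 1846, 1847, 1851 → 7.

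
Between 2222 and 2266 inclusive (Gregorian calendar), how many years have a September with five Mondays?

13

September has 30 days; it has five Mondays when Monday falls among the first (month-length − 28) days — i.e. when September 1 is one of Monday/Sunday.
September 1 by year: 2222:Sun✓ 2223:Mon✓ 2224:Wed 2225:Thu 2226:Fri 2227:Sat 2228:Mon✓ 2229:Tue 2230:Wed 2231:Thu 2232:Sat 2233:Sun✓ 2234:Mon✓ 2235:Tue 2236:Thu …(15 more)… 2252:Wed 2253:Thu 2254:Fri 2255:Sat 2256:Mon✓ 2257:Tue 2258:Wed 2259:Thu 2260:Sat 2261:Sun✓ 2262:Mon✓ 2263:Tue 2264:Thu 2265:Fri 2266:Sat
Years with five Mondays: 2222, 2223, 2228, 2233, 2234, 2239, 2244, 2245, 2250, 2251, 2256, 2261, 2262 → 13.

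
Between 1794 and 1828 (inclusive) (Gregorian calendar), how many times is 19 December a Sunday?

Track 19 December's weekday year by year (advancing +1, or +2 across a Feb 29):
  1794: Fri  1795: Sat (+1)  1796: Mon (+2)  1797: Tue (+1)  1798: Wed (+1)
  1799: Thu (+1)  1800: Fri (+1)  1801: Sat (+1)  1802: Sun (+1) ✓  1803: Mon (+1)
  1804: Wed (+2)  1805: Thu (+1)  1806: Fri (+1)  1807: Sat (+1)  … (7 more years) …
  1815: Tue (+1)  1816: Thu (+2)  1817: Fri (+1)  1818: Sat (+1)  1819: Sun (+1) ✓
  1820: Tue (+2)  1821: Wed (+1)  1822: Thu (+1)  1823: Fri (+1)  1824: Sun (+2) ✓
  1825: Mon (+1)  1826: Tue (+1)  1827: Wed (+1)  1828: Fri (+2)
Sunday years: 1802, 1813, 1819, 1824 — 4 in total.

4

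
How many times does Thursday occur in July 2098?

July 2098 has 31 days and begins on Tuesday.
The first Thursday is July 3.
Thursdays fall on 3, 10, 17, 24, 31 — that's 5.

5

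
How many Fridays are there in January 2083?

January 2083 has 31 days and begins on Friday.
The first Friday is January 1.
Fridays fall on 1, 8, 15, 22, 29 — that's 5.

5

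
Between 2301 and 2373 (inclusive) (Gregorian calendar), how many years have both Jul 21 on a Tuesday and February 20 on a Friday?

Check each year's weekday for Jul 21 and February 20:
  2301: Sun/Wed  2302: Mon/Thu  2303: Tue/Fri ✓  2304: Thu/Sat  2305: Fri/Mon  2306: Sat/Tue  2307: Sun/Wed  2308: Tue/Thu  2309: Wed/Sat  2310: Thu/Sun  2311: Fri/Mon  2312: Sun/Tue  2313: Mon/Thu  2314: Tue/Fri ✓  …(45 more)…  2360: Thu/Sat  2361: Fri/Mon  2362: Sat/Tue  2363: Sun/Wed  2364: Tue/Thu  2365: Wed/Sat  2366: Thu/Sun  2367: Fri/Mon  2368: Sun/Tue  2369: Mon/Thu  2370: Tue/Fri ✓  2371: Wed/Sat  2372: Fri/Sun  2373: Sat/Tue
Both conditions hold in: 2303, 2314, 2325, 2331, 2342, 2353, 2359, 2370 — 8.

8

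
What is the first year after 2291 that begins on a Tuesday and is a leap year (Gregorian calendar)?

Jan 1 advances by 2 weekdays after a leap year and by 1 after a common year.
2291: Jan 1 is Thursday.
2292: Friday (leap)
2293: Sunday
2294: Monday
2295: Tuesday
2296: Wednesday (leap)
2297: Friday
2298: Saturday
2299: Sunday
2300: Monday
2301: Tuesday
2302: Wednesday
2303: Thursday
2304: Friday (leap)
2305: Sunday
2306: Monday
2307: Tuesday
2308: Wednesday (leap)
2309: Friday
2310: Saturday
2311: Sunday
2312: Monday (leap)
2313: Wednesday
2314: Thursday
2315: Friday
2316: Saturday (leap)
2317: Monday
2318: Tuesday
2319: Wednesday
2320: Thursday (leap)
2321: Saturday
2322: Sunday
2323: Monday
2324: Tuesday (leap)
2324 begins on a Tuesday and is a leap year.

2324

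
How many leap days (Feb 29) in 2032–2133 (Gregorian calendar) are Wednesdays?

Leap years in 2032–2133: 25 of them.
Feb 29 weekday advances by 5 (mod 7) from one leap year to the next four years later (or differs when a century non-leap intervenes).
Leap-day weekdays: 2032:Sun 2036:Fri 2040:Wed✓ 2044:Mon 2048:Sat 2052:Thu 2056:Tue 2060:Sun 2064:Fri 2068:Wed✓ 2072:Mon 2076:Sat 2080:Thu 2084:Tue 2088:Sun 2092:Fri 2096:Wed✓ 2104:Fri 2108:Wed✓ 2112:Mon 2116:Sat 2120:Thu 2124:Tue 2128:Sun 2132:Fri
Wednesday: 2040, 2068, 2096, 2108 → 4.

4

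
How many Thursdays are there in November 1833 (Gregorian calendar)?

4

November 1833 has 30 days and begins on Friday.
The first Thursday is November 7.
Thursdays fall on 7, 14, 21, 28 — that's 4.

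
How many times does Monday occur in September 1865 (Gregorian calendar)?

September 1865 has 30 days and begins on Friday.
The first Monday is September 4.
Mondays fall on 4, 11, 18, 25 — that's 4.

4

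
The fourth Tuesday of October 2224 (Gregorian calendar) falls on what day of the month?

October 1, 2224 is a Friday, so the first Tuesday is the 5th.
The fourth Tuesday is 5 + 21 = 26.

26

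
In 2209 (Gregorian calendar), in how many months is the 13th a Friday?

2

Check the 13th of each month of 2209: Jan 13: Fri, Feb 13: Mon, Mar 13: Mon, Apr 13: Thu, May 13: Sat, Jun 13: Tue, Jul 13: Thu, Aug 13: Sun, Sep 13: Wed, Oct 13: Fri, Nov 13: Mon, Dec 13: Wed.
Friday occurs in January, October — 2 months.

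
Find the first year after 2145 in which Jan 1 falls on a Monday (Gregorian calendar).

2148

Jan 1 advances by 2 weekdays after a leap year and by 1 after a common year.
2145: Jan 1 is Friday.
2146: Saturday
2147: Sunday
2148: Monday (leap)
2148 begins on a Monday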